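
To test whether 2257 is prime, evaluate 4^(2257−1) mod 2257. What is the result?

4^1 ≡ 4 (mod 2257)
4^2 ≡ 4^2 = 16 ≡ 16 (mod 2257)
4^4 ≡ 16^2 = 256 ≡ 256 (mod 2257)
4^8 ≡ 256^2 = 65536 ≡ 83 (mod 2257)
4^16 ≡ 83^2 = 6889 ≡ 118 (mod 2257)
4^32 ≡ 118^2 = 13924 ≡ 382 (mod 2257)
4^64 ≡ 382^2 = 145924 ≡ 1476 (mod 2257)
4^128 ≡ 1476^2 = 2178576 ≡ 571 (mod 2257)
4^256 ≡ 571^2 = 326041 ≡ 1033 (mod 2257)
4^512 ≡ 1033^2 = 1067089 ≡ 1785 (mod 2257)
4^1024 ≡ 1785^2 = 3186225 ≡ 1598 (mod 2257)
4^2048 ≡ 1598^2 = 2553604 ≡ 937 (mod 2257)
2256 = 2048 + 128 + 64 + 16 in binary powers of 2.
So 4^2256 ≡ 937 · 571 · 1476 · 118 ≡ 1839 (mod 2257).
Since 1839 ≠ 1, base 4 is a Fermat witness: 2257 is composite.

1839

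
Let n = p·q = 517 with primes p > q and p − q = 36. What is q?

Since p = q + 36, we have 517 = q(q + 36), so q² + 36q − 517 = 0.
Discriminant: 36² + 4·517 = 1296 + 2068 = 3364; √3364 = 58.
q = (−36 + 58)/2 = 11, and p = q + 36 = 47.
Check: 11 · 47 = 517.

11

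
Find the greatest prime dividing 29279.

67

29279 = 19 · 1541
1541 = 23 · 67
67 is prime.
So 29279 = 19 · 23 · 67; the largest prime factor is 67.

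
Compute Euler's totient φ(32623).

28800

Factor: 32623 = 17 · 19 · 101.
φ(32623) = (17−1) · (19−1) · (101−1) = 16 · 18 · 100 = 28800.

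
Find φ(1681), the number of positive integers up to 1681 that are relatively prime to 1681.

1640

Factor: 1681 = 41^2.
φ(1681) = 41^1·(41−1) = 1640.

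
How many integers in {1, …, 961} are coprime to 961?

Factor: 961 = 31^2.
φ(961) = 31^1·(31−1) = 930.

930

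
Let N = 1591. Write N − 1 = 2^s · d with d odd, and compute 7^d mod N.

343

1591 − 1 = 1590 = 2^1 · 795, so d = 795.
7^1 ≡ 7 (mod 1591)
7^2 ≡ 7^2 = 49 ≡ 49 (mod 1591)
7^4 ≡ 49^2 = 2401 ≡ 810 (mod 1591)
7^8 ≡ 810^2 = 656100 ≡ 608 (mod 1591)
7^16 ≡ 608^2 = 369664 ≡ 552 (mod 1591)
7^32 ≡ 552^2 = 304704 ≡ 823 (mod 1591)
7^64 ≡ 823^2 = 677329 ≡ 1154 (mod 1591)
7^128 ≡ 1154^2 = 1331716 ≡ 49 (mod 1591)
7^256 ≡ 49^2 = 2401 ≡ 810 (mod 1591)
7^512 ≡ 810^2 = 656100 ≡ 608 (mod 1591)
795 = 512 + 256 + 16 + 8 + 2 + 1 in binary powers of 2.
So 7^795 ≡ 608 · 810 · 552 · 608 · 49 · 7 ≡ 343 (mod 1591).
Squaring chain: 343; never reaches −1, so base 7 is a Miller–Rabin witness that 1591 is composite.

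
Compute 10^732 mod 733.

1

10^1 ≡ 10 (mod 733)
10^2 ≡ 10^2 = 100 ≡ 100 (mod 733)
10^4 ≡ 100^2 = 10000 ≡ 471 (mod 733)
10^8 ≡ 471^2 = 221841 ≡ 475 (mod 733)
10^16 ≡ 475^2 = 225625 ≡ 594 (mod 733)
10^32 ≡ 594^2 = 352836 ≡ 263 (mod 733)
10^64 ≡ 263^2 = 69169 ≡ 267 (mod 733)
10^128 ≡ 267^2 = 71289 ≡ 188 (mod 733)
10^256 ≡ 188^2 = 35344 ≡ 160 (mod 733)
10^512 ≡ 160^2 = 25600 ≡ 678 (mod 733)
732 = 512 + 128 + 64 + 16 + 8 + 4 in binary powers of 2.
So 10^732 ≡ 678 · 188 · 267 · 594 · 475 · 471 ≡ 1 (mod 733).
Since the result is 1, base 10 gives no evidence that 733 is composite.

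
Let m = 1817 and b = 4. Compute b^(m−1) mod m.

901

4^1 ≡ 4 (mod 1817)
4^2 ≡ 4^2 = 16 ≡ 16 (mod 1817)
4^4 ≡ 16^2 = 256 ≡ 256 (mod 1817)
4^8 ≡ 256^2 = 65536 ≡ 124 (mod 1817)
4^16 ≡ 124^2 = 15376 ≡ 840 (mod 1817)
4^32 ≡ 840^2 = 705600 ≡ 604 (mod 1817)
4^64 ≡ 604^2 = 364816 ≡ 1416 (mod 1817)
4^128 ≡ 1416^2 = 2005056 ≡ 905 (mod 1817)
4^256 ≡ 905^2 = 819025 ≡ 1375 (mod 1817)
4^512 ≡ 1375^2 = 1890625 ≡ 945 (mod 1817)
4^1024 ≡ 945^2 = 893025 ≡ 878 (mod 1817)
1816 = 1024 + 512 + 256 + 16 + 8 in binary powers of 2.
So 4^1816 ≡ 878 · 945 · 1375 · 840 · 124 ≡ 901 (mod 1817).
Since 901 ≠ 1, base 4 is a Fermat witness: 1817 is composite.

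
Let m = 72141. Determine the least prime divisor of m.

3

72141 is odd.
Digit sum 15, divisible by 3.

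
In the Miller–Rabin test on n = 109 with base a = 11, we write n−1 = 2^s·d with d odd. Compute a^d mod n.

76

109 − 1 = 108 = 2^2 · 27, so d = 27.
11^1 ≡ 11 (mod 109)
11^2 ≡ 11^2 = 121 ≡ 12 (mod 109)
11^4 ≡ 12^2 = 144 ≡ 35 (mod 109)
11^8 ≡ 35^2 = 1225 ≡ 26 (mod 109)
11^16 ≡ 26^2 = 676 ≡ 22 (mod 109)
27 = 16 + 8 + 2 + 1 in binary powers of 2.
So 11^27 ≡ 22 · 26 · 12 · 11 ≡ 76 (mod 109).
Squaring chain: 76 → 108; reaches −1, so base 11 does not prove 109 composite.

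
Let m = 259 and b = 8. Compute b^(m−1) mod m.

8^1 ≡ 8 (mod 259)
8^2 ≡ 8^2 = 64 ≡ 64 (mod 259)
8^4 ≡ 64^2 = 4096 ≡ 211 (mod 259)
8^8 ≡ 211^2 = 44521 ≡ 232 (mod 259)
8^16 ≡ 232^2 = 53824 ≡ 211 (mod 259)
8^32 ≡ 211^2 = 44521 ≡ 232 (mod 259)
8^64 ≡ 232^2 = 53824 ≡ 211 (mod 259)
8^128 ≡ 211^2 = 44521 ≡ 232 (mod 259)
8^256 ≡ 232^2 = 53824 ≡ 211 (mod 259)
258 = 256 + 2 in binary powers of 2.
So 8^258 ≡ 211 · 64 ≡ 36 (mod 259).
Since 36 ≠ 1, base 8 is a Fermat witness: 259 is composite.

36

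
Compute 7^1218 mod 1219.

7^1 ≡ 7 (mod 1219)
7^2 ≡ 7^2 = 49 ≡ 49 (mod 1219)
7^4 ≡ 49^2 = 2401 ≡ 1182 (mod 1219)
7^8 ≡ 1182^2 = 1397124 ≡ 150 (mod 1219)
7^16 ≡ 150^2 = 22500 ≡ 558 (mod 1219)
7^32 ≡ 558^2 = 311364 ≡ 519 (mod 1219)
7^64 ≡ 519^2 = 269361 ≡ 1181 (mod 1219)
7^128 ≡ 1181^2 = 1394761 ≡ 225 (mod 1219)
7^256 ≡ 225^2 = 50625 ≡ 646 (mod 1219)
7^512 ≡ 646^2 = 417316 ≡ 418 (mod 1219)
7^1024 ≡ 418^2 = 174724 ≡ 407 (mod 1219)
1218 = 1024 + 128 + 64 + 2 in binary powers of 2.
So 7^1218 ≡ 407 · 225 · 1181 · 49 ≡ 1070 (mod 1219).
Since 1070 ≠ 1, base 7 is a Fermat witness: 1219 is composite.

1070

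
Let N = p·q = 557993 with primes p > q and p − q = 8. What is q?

Since p = q + 8, we have 557993 = q(q + 8), so q² + 8q − 557993 = 0.
Discriminant: 8² + 4·557993 = 64 + 2231972 = 2232036; √2232036 = 1494.
q = (−8 + 1494)/2 = 743, and p = q + 8 = 751.
Check: 743 · 751 = 557993.

743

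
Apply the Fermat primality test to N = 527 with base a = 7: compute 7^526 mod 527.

7^1 ≡ 7 (mod 527)
7^2 ≡ 7^2 = 49 ≡ 49 (mod 527)
7^4 ≡ 49^2 = 2401 ≡ 293 (mod 527)
7^8 ≡ 293^2 = 85849 ≡ 475 (mod 527)
7^16 ≡ 475^2 = 225625 ≡ 69 (mod 527)
7^32 ≡ 69^2 = 4761 ≡ 18 (mod 527)
7^64 ≡ 18^2 = 324 ≡ 324 (mod 527)
7^128 ≡ 324^2 = 104976 ≡ 103 (mod 527)
7^256 ≡ 103^2 = 10609 ≡ 69 (mod 527)
7^512 ≡ 69^2 = 4761 ≡ 18 (mod 527)
526 = 512 + 8 + 4 + 2 in binary powers of 2.
So 7^526 ≡ 18 · 475 · 293 · 49 ≡ 348 (mod 527).
Since 348 ≠ 1, base 7 is a Fermat witness: 527 is composite.

348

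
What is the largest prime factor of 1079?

83

1079 = 13 · 83
83 is prime.
So 1079 = 13 · 83; the largest prime factor is 83.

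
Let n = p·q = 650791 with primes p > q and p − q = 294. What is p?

967

Since p = q + 294, we have 650791 = q(q + 294), so q² + 294q − 650791 = 0.
Discriminant: 294² + 4·650791 = 86436 + 2603164 = 2689600; √2689600 = 1640.
q = (−294 + 1640)/2 = 673, and p = q + 294 = 967.
Check: 673 · 967 = 650791.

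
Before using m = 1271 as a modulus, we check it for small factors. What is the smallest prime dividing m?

31

1271 is odd.
Digit sum 11, not divisible by 3.
Ends in 1: not divisible by 5.
7: 1271 = 7·181 + 4
11: 1271 = 11·115 + 6
13: 1271 = 13·97 + 10
17: 1271 = 17·74 + 13
19: 1271 = 19·66 + 17
23: 1271 = 23·55 + 6
29: 1271 = 29·43 + 24
31: 1271 = 31·41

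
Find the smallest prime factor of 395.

395 is odd.
Digit sum 17, not divisible by 3.
Ends in 5: divisible by 5.

5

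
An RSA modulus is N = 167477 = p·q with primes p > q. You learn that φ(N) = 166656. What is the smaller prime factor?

373

φ(n) = (p−1)(q−1) = n − (p+q) + 1, so p + q = 167477 − 166656 + 1 = 822.
p and q are the roots of t² − 822t + 167477 = 0.
Discriminant: 822² − 4·167477 = 675684 − 669908 = 5776; √5776 = 76.
q = (822 − 76)/2 = 373, p = (822 + 76)/2 = 449.
Check: 373 · 449 = 167477.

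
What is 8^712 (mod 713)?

188

8^1 ≡ 8 (mod 713)
8^2 ≡ 8^2 = 64 ≡ 64 (mod 713)
8^4 ≡ 64^2 = 4096 ≡ 531 (mod 713)
8^8 ≡ 531^2 = 281961 ≡ 326 (mod 713)
8^16 ≡ 326^2 = 106276 ≡ 39 (mod 713)
8^32 ≡ 39^2 = 1521 ≡ 95 (mod 713)
8^64 ≡ 95^2 = 9025 ≡ 469 (mod 713)
8^128 ≡ 469^2 = 219961 ≡ 357 (mod 713)
8^256 ≡ 357^2 = 127449 ≡ 535 (mod 713)
8^512 ≡ 535^2 = 286225 ≡ 312 (mod 713)
712 = 512 + 128 + 64 + 8 in binary powers of 2.
So 8^712 ≡ 312 · 357 · 469 · 326 ≡ 188 (mod 713).
Since 188 ≠ 1, base 8 is a Fermat witness: 713 is composite.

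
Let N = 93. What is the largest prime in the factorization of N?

93 = 3 · 31
31 is prime.
So 93 = 3 · 31; the largest prime factor is 31.

31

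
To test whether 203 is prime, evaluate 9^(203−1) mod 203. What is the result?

9^1 ≡ 9 (mod 203)
9^2 ≡ 9^2 = 81 ≡ 81 (mod 203)
9^4 ≡ 81^2 = 6561 ≡ 65 (mod 203)
9^8 ≡ 65^2 = 4225 ≡ 165 (mod 203)
9^16 ≡ 165^2 = 27225 ≡ 23 (mod 203)
9^32 ≡ 23^2 = 529 ≡ 123 (mod 203)
9^64 ≡ 123^2 = 15129 ≡ 107 (mod 203)
9^128 ≡ 107^2 = 11449 ≡ 81 (mod 203)
202 = 128 + 64 + 8 + 2 in binary powers of 2.
So 9^202 ≡ 81 · 107 · 165 · 81 ≡ 16 (mod 203).
Since 16 ≠ 1, base 9 is a Fermat witness: 203 is composite.

16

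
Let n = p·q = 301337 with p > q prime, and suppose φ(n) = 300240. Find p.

φ(n) = (p−1)(q−1) = n − (p+q) + 1, so p + q = 301337 − 300240 + 1 = 1098.
p and q are the roots of t² − 1098t + 301337 = 0.
Discriminant: 1098² − 4·301337 = 1205604 − 1205348 = 256; √256 = 16.
q = (1098 − 16)/2 = 541, p = (1098 + 16)/2 = 557.
Check: 541 · 557 = 301337.

557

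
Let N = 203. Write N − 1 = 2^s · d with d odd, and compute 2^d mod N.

203 − 1 = 202 = 2^1 · 101, so d = 101.
2^1 ≡ 2 (mod 203)
2^2 ≡ 2^2 = 4 ≡ 4 (mod 203)
2^4 ≡ 4^2 = 16 ≡ 16 (mod 203)
2^8 ≡ 16^2 = 256 ≡ 53 (mod 203)
2^16 ≡ 53^2 = 2809 ≡ 170 (mod 203)
2^32 ≡ 170^2 = 28900 ≡ 74 (mod 203)
2^64 ≡ 74^2 = 5476 ≡ 198 (mod 203)
101 = 64 + 32 + 4 + 1 in binary powers of 2.
So 2^101 ≡ 198 · 74 · 16 · 2 ≡ 137 (mod 203).
Squaring chain: 137; never reaches −1, so base 2 is a Miller–Rabin witness that 203 is composite.

137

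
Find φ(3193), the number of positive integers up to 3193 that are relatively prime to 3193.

3060

Factor: 3193 = 31 · 103.
φ(3193) = (31−1) · (103−1) = 30 · 102 = 3060.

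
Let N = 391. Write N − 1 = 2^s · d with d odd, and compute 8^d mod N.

257

391 − 1 = 390 = 2^1 · 195, so d = 195.
8^1 ≡ 8 (mod 391)
8^2 ≡ 8^2 = 64 ≡ 64 (mod 391)
8^4 ≡ 64^2 = 4096 ≡ 186 (mod 391)
8^8 ≡ 186^2 = 34596 ≡ 188 (mod 391)
8^16 ≡ 188^2 = 35344 ≡ 154 (mod 391)
8^32 ≡ 154^2 = 23716 ≡ 256 (mod 391)
8^64 ≡ 256^2 = 65536 ≡ 239 (mod 391)
8^128 ≡ 239^2 = 57121 ≡ 35 (mod 391)
195 = 128 + 64 + 2 + 1 in binary powers of 2.
So 8^195 ≡ 35 · 239 · 64 · 8 ≡ 257 (mod 391).
Squaring chain: 257; never reaches −1, so base 8 is a Miller–Rabin witness that 391 is composite.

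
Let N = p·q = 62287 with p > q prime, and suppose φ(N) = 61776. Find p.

φ(n) = (p−1)(q−1) = n − (p+q) + 1, so p + q = 62287 − 61776 + 1 = 512.
p and q are the roots of t² − 512t + 62287 = 0.
Discriminant: 512² − 4·62287 = 262144 − 249148 = 12996; √12996 = 114.
q = (512 − 114)/2 = 199, p = (512 + 114)/2 = 313.
Check: 199 · 313 = 62287.

313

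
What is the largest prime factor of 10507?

79

10507 = 7 · 1501
1501 = 19 · 79
79 is prime.
So 10507 = 7 · 19 · 79; the largest prime factor is 79.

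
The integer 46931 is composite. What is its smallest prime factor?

71

46931 is odd.
Digit sum 23, not divisible by 3.
Ends in 1: not divisible by 5.
7: 46931 = 7·6704 + 3
11: 46931 = 11·4266 + 5
13: 46931 = 13·3610 + 1
17: 46931 = 17·2760 + 11
19: 46931 = 19·2470 + 1
23: 46931 = 23·2040 + 11
29: 46931 = 29·1618 + 9
31: 46931 = 31·1513 + 28
37: 46931 = 37·1268 + 15
41: 46931 = 41·1144 + 27
43: 46931 = 43·1091 + 18
47: 46931 = 47·998 + 25
53: 46931 = 53·885 + 26
59: 46931 = 59·795 + 26
61: 46931 = 61·769 + 22
67: 46931 = 67·700 + 31
71: 46931 = 71·661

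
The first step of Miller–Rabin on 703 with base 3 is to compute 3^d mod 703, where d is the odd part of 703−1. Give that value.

703 − 1 = 702 = 2^1 · 351, so d = 351.
3^1 ≡ 3 (mod 703)
3^2 ≡ 3^2 = 9 ≡ 9 (mod 703)
3^4 ≡ 9^2 = 81 ≡ 81 (mod 703)
3^8 ≡ 81^2 = 6561 ≡ 234 (mod 703)
3^16 ≡ 234^2 = 54756 ≡ 625 (mod 703)
3^32 ≡ 625^2 = 390625 ≡ 460 (mod 703)
3^64 ≡ 460^2 = 211600 ≡ 700 (mod 703)
3^128 ≡ 700^2 = 490000 ≡ 9 (mod 703)
3^256 ≡ 9^2 = 81 ≡ 81 (mod 703)
351 = 256 + 64 + 16 + 8 + 4 + 2 + 1 in binary powers of 2.
So 3^351 ≡ 81 · 700 · 625 · 234 · 81 · 9 · 3 ≡ 702 (mod 703).
Since 3^d ≡ 702 (mod 703), base 3 does not prove 703 composite.

702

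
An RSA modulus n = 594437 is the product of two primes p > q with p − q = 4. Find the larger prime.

Since p = q + 4, we have 594437 = q(q + 4), so q² + 4q − 594437 = 0.
Discriminant: 4² + 4·594437 = 16 + 2377748 = 2377764; √2377764 = 1542.
q = (−4 + 1542)/2 = 769, and p = q + 4 = 773.
Check: 769 · 773 = 594437.

773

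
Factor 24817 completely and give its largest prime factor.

24817 = 13 · 1909
1909 = 23 · 83
83 is prime.
So 24817 = 13 · 23 · 83; the largest prime factor is 83.

83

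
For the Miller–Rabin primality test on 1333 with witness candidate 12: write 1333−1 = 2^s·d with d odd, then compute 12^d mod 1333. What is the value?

457

1333 − 1 = 1332 = 2^2 · 333, so d = 333.
12^1 ≡ 12 (mod 1333)
12^2 ≡ 12^2 = 144 ≡ 144 (mod 1333)
12^4 ≡ 144^2 = 20736 ≡ 741 (mod 1333)
12^8 ≡ 741^2 = 549081 ≡ 1218 (mod 1333)
12^16 ≡ 1218^2 = 1483524 ≡ 1228 (mod 1333)
12^32 ≡ 1228^2 = 1507984 ≡ 361 (mod 1333)
12^64 ≡ 361^2 = 130321 ≡ 1020 (mod 1333)
12^128 ≡ 1020^2 = 1040400 ≡ 660 (mod 1333)
12^256 ≡ 660^2 = 435600 ≡ 1042 (mod 1333)
333 = 256 + 64 + 8 + 4 + 1 in binary powers of 2.
So 12^333 ≡ 1042 · 1020 · 1218 · 741 · 12 ≡ 457 (mod 1333).
Squaring chain: 457 → 901; never reaches −1, so base 12 is a Miller–Rabin witness that 1333 is composite.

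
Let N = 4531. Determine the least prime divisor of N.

4531 is odd.
Digit sum 13, not divisible by 3.
Ends in 1: not divisible by 5.
7: 4531 = 7·647 + 2
11: 4531 = 11·411 + 10
13: 4531 = 13·348 + 7
17: 4531 = 17·266 + 9
19: 4531 = 19·238 + 9
23: 4531 = 23·197

23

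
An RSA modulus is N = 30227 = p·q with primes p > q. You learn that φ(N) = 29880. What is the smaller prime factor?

φ(n) = (p−1)(q−1) = n − (p+q) + 1, so p + q = 30227 − 29880 + 1 = 348.
p and q are the roots of t² − 348t + 30227 = 0.
Discriminant: 348² − 4·30227 = 121104 − 120908 = 196; √196 = 14.
q = (348 − 14)/2 = 167, p = (348 + 14)/2 = 181.
Check: 167 · 181 = 30227.

167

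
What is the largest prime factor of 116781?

116781 = 3 · 38927
38927 = 7 · 5561
5561 = 67 · 83
83 is prime.
So 116781 = 3 · 7 · 67 · 83; the largest prime factor is 83.

83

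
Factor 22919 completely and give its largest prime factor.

43

22919 = 13 · 1763
1763 = 41 · 43
43 is prime.
So 22919 = 13 · 41 · 43; the largest prime factor is 43.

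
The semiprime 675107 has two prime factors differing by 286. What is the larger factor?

Since p = q + 286, we have 675107 = q(q + 286), so q² + 286q − 675107 = 0.
Discriminant: 286² + 4·675107 = 81796 + 2700428 = 2782224; √2782224 = 1668.
q = (−286 + 1668)/2 = 691, and p = q + 286 = 977.
Check: 691 · 977 = 675107.

977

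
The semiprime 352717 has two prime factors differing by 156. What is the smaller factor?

Since p = q + 156, we have 352717 = q(q + 156), so q² + 156q − 352717 = 0.
Discriminant: 156² + 4·352717 = 24336 + 1410868 = 1435204; √1435204 = 1198.
q = (−156 + 1198)/2 = 521, and p = q + 156 = 677.
Check: 521 · 677 = 352717.

521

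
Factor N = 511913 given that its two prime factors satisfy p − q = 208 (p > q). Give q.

Since p = q + 208, we have 511913 = q(q + 208), so q² + 208q − 511913 = 0.
Discriminant: 208² + 4·511913 = 43264 + 2047652 = 2090916; √2090916 = 1446.
q = (−208 + 1446)/2 = 619, and p = q + 208 = 827.
Check: 619 · 827 = 511913.

619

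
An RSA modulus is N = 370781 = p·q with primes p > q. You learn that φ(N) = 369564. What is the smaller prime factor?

599

φ(n) = (p−1)(q−1) = n − (p+q) + 1, so p + q = 370781 − 369564 + 1 = 1218.
p and q are the roots of t² − 1218t + 370781 = 0.
Discriminant: 1218² − 4·370781 = 1483524 − 1483124 = 400; √400 = 20.
q = (1218 − 20)/2 = 599, p = (1218 + 20)/2 = 619.
Check: 599 · 619 = 370781.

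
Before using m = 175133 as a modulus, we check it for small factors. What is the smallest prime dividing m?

175133 is odd.
Digit sum 20, not divisible by 3.
Ends in 3: not divisible by 5.
7: 175133 = 7·25019

7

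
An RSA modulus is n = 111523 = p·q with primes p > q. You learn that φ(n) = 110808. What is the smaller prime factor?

229

φ(n) = (p−1)(q−1) = n − (p+q) + 1, so p + q = 111523 − 110808 + 1 = 716.
p and q are the roots of t² − 716t + 111523 = 0.
Discriminant: 716² − 4·111523 = 512656 − 446092 = 66564; √66564 = 258.
q = (716 − 258)/2 = 229, p = (716 + 258)/2 = 487.
Check: 229 · 487 = 111523.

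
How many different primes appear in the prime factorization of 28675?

3

28675 = 5^2 · 1147
1147 = 31 · 37
28675 = 5^2 · 31 · 37, which has 3 distinct prime factors.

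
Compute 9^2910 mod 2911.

2746

9^1 ≡ 9 (mod 2911)
9^2 ≡ 9^2 = 81 ≡ 81 (mod 2911)
9^4 ≡ 81^2 = 6561 ≡ 739 (mod 2911)
9^8 ≡ 739^2 = 546121 ≡ 1764 (mod 2911)
9^16 ≡ 1764^2 = 3111696 ≡ 2748 (mod 2911)
9^32 ≡ 2748^2 = 7551504 ≡ 370 (mod 2911)
9^64 ≡ 370^2 = 136900 ≡ 83 (mod 2911)
9^128 ≡ 83^2 = 6889 ≡ 1067 (mod 2911)
9^256 ≡ 1067^2 = 1138489 ≡ 288 (mod 2911)
9^512 ≡ 288^2 = 82944 ≡ 1436 (mod 2911)
9^1024 ≡ 1436^2 = 2062096 ≡ 1108 (mod 2911)
9^2048 ≡ 1108^2 = 1227664 ≡ 2133 (mod 2911)
2910 = 2048 + 512 + 256 + 64 + 16 + 8 + 4 + 2 in binary powers of 2.
So 9^2910 ≡ 2133 · 1436 · 288 · 83 · 2748 · 1764 · 739 · 81 ≡ 2746 (mod 2911).
Since 2746 ≠ 1, base 9 is a Fermat witness: 2911 is composite.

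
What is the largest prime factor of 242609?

83

242609 = 37 · 6557
6557 = 79 · 83
83 is prime.
So 242609 = 37 · 79 · 83; the largest prime factor is 83.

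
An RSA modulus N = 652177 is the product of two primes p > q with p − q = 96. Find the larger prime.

857

Since p = q + 96, we have 652177 = q(q + 96), so q² + 96q − 652177 = 0.
Discriminant: 96² + 4·652177 = 9216 + 2608708 = 2617924; √2617924 = 1618.
q = (−96 + 1618)/2 = 761, and p = q + 96 = 857.
Check: 761 · 857 = 652177.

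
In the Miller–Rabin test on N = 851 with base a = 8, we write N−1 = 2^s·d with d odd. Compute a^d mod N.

851 − 1 = 850 = 2^1 · 425, so d = 425.
8^1 ≡ 8 (mod 851)
8^2 ≡ 8^2 = 64 ≡ 64 (mod 851)
8^4 ≡ 64^2 = 4096 ≡ 692 (mod 851)
8^8 ≡ 692^2 = 478864 ≡ 602 (mod 851)
8^16 ≡ 602^2 = 362404 ≡ 729 (mod 851)
8^32 ≡ 729^2 = 531441 ≡ 417 (mod 851)
8^64 ≡ 417^2 = 173889 ≡ 285 (mod 851)
8^128 ≡ 285^2 = 81225 ≡ 380 (mod 851)
8^256 ≡ 380^2 = 144400 ≡ 581 (mod 851)
425 = 256 + 128 + 32 + 8 + 1 in binary powers of 2.
So 8^425 ≡ 581 · 380 · 417 · 602 · 8 ≡ 541 (mod 851).
Squaring chain: 541; never reaches −1, so base 8 is a Miller–Rabin witness that 851 is composite.

541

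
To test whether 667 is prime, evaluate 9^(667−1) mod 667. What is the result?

9^1 ≡ 9 (mod 667)
9^2 ≡ 9^2 = 81 ≡ 81 (mod 667)
9^4 ≡ 81^2 = 6561 ≡ 558 (mod 667)
9^8 ≡ 558^2 = 311364 ≡ 542 (mod 667)
9^16 ≡ 542^2 = 293764 ≡ 284 (mod 667)
9^32 ≡ 284^2 = 80656 ≡ 616 (mod 667)
9^64 ≡ 616^2 = 379456 ≡ 600 (mod 667)
9^128 ≡ 600^2 = 360000 ≡ 487 (mod 667)
9^256 ≡ 487^2 = 237169 ≡ 384 (mod 667)
9^512 ≡ 384^2 = 147456 ≡ 49 (mod 667)
666 = 512 + 128 + 16 + 8 + 2 in binary powers of 2.
So 9^666 ≡ 49 · 487 · 284 · 542 · 81 ≡ 49 (mod 667).
Since 49 ≠ 1, base 9 is a Fermat witness: 667 is composite.

49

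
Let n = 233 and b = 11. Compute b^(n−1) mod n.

1

11^1 ≡ 11 (mod 233)
11^2 ≡ 11^2 = 121 ≡ 121 (mod 233)
11^4 ≡ 121^2 = 14641 ≡ 195 (mod 233)
11^8 ≡ 195^2 = 38025 ≡ 46 (mod 233)
11^16 ≡ 46^2 = 2116 ≡ 19 (mod 233)
11^32 ≡ 19^2 = 361 ≡ 128 (mod 233)
11^64 ≡ 128^2 = 16384 ≡ 74 (mod 233)
11^128 ≡ 74^2 = 5476 ≡ 117 (mod 233)
232 = 128 + 64 + 32 + 8 in binary powers of 2.
So 11^232 ≡ 117 · 74 · 128 · 46 ≡ 1 (mod 233).
Since the result is 1, base 11 gives no evidence that 233 is composite.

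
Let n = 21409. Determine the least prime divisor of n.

79

21409 is odd.
Digit sum 16, not divisible by 3.
Ends in 9: not divisible by 5.
7: 21409 = 7·3058 + 3
11: 21409 = 11·1946 + 3
13: 21409 = 13·1646 + 11
17: 21409 = 17·1259 + 6
19: 21409 = 19·1126 + 15
23: 21409 = 23·930 + 19
29: 21409 = 29·738 + 7
31: 21409 = 31·690 + 19
37: 21409 = 37·578 + 23
41: 21409 = 41·522 + 7
43: 21409 = 43·497 + 38
47: 21409 = 47·455 + 24
53: 21409 = 53·403 + 50
59: 21409 = 59·362 + 51
61: 21409 = 61·350 + 59
67: 21409 = 67·319 + 36
71: 21409 = 71·301 + 38
73: 21409 = 73·293 + 20
79: 21409 = 79·271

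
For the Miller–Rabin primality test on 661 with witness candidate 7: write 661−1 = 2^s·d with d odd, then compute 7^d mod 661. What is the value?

555

661 − 1 = 660 = 2^2 · 165, so d = 165.
7^1 ≡ 7 (mod 661)
7^2 ≡ 7^2 = 49 ≡ 49 (mod 661)
7^4 ≡ 49^2 = 2401 ≡ 418 (mod 661)
7^8 ≡ 418^2 = 174724 ≡ 220 (mod 661)
7^16 ≡ 220^2 = 48400 ≡ 147 (mod 661)
7^32 ≡ 147^2 = 21609 ≡ 457 (mod 661)
7^64 ≡ 457^2 = 208849 ≡ 634 (mod 661)
7^128 ≡ 634^2 = 401956 ≡ 68 (mod 661)
165 = 128 + 32 + 4 + 1 in binary powers of 2.
So 7^165 ≡ 68 · 457 · 418 · 7 ≡ 555 (mod 661).
Squaring chain: 555 → 660; reaches −1, so base 7 does not prove 661 composite.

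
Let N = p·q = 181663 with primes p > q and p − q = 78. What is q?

Since p = q + 78, we have 181663 = q(q + 78), so q² + 78q − 181663 = 0.
Discriminant: 78² + 4·181663 = 6084 + 726652 = 732736; √732736 = 856.
q = (−78 + 856)/2 = 389, and p = q + 78 = 467.
Check: 389 · 467 = 181663.

389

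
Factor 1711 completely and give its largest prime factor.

59

1711 = 29 · 59
59 is prime.
So 1711 = 29 · 59; the largest prime factor is 59.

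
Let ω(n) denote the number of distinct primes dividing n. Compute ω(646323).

5

646323 = 3 · 215441
215441 = 17 · 12673
12673 = 19 · 667
667 = 23 · 29
646323 = 3 · 17 · 19 · 23 · 29, which has 5 distinct prime factors.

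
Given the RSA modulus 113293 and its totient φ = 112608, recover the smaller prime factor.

277

φ(n) = (p−1)(q−1) = n − (p+q) + 1, so p + q = 113293 − 112608 + 1 = 686.
p and q are the roots of t² − 686t + 113293 = 0.
Discriminant: 686² − 4·113293 = 470596 − 453172 = 17424; √17424 = 132.
q = (686 − 132)/2 = 277, p = (686 + 132)/2 = 409.
Check: 277 · 409 = 113293.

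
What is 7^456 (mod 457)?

1

7^1 ≡ 7 (mod 457)
7^2 ≡ 7^2 = 49 ≡ 49 (mod 457)
7^4 ≡ 49^2 = 2401 ≡ 116 (mod 457)
7^8 ≡ 116^2 = 13456 ≡ 203 (mod 457)
7^16 ≡ 203^2 = 41209 ≡ 79 (mod 457)
7^32 ≡ 79^2 = 6241 ≡ 300 (mod 457)
7^64 ≡ 300^2 = 90000 ≡ 428 (mod 457)
7^128 ≡ 428^2 = 183184 ≡ 384 (mod 457)
7^256 ≡ 384^2 = 147456 ≡ 302 (mod 457)
456 = 256 + 128 + 64 + 8 in binary powers of 2.
So 7^456 ≡ 302 · 384 · 428 · 203 ≡ 1 (mod 457).
Since the result is 1, base 7 gives no evidence that 457 is composite.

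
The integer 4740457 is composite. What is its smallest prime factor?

71

4740457 is odd.
Digit sum 31, not divisible by 3.
Ends in 7: not divisible by 5.
7: 4740457 = 7·677208 + 1
11: 4740457 = 11·430950 + 7
13: 4740457 = 13·364650 + 7
17: 4740457 = 17·278850 + 7
19: 4740457 = 19·249497 + 14
23: 4740457 = 23·206106 + 19
29: 4740457 = 29·163464 + 1
31: 4740457 = 31·152917 + 30
37: 4740457 = 37·128120 + 17
41: 4740457 = 41·115620 + 37
43: 4740457 = 43·110243 + 8
47: 4740457 = 47·100860 + 37
53: 4740457 = 53·89442 + 31
59: 4740457 = 59·80346 + 43
61: 4740457 = 61·77712 + 25
67: 4740457 = 67·70753 + 6
71: 4740457 = 71·66767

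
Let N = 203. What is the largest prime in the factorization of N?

29

203 = 7 · 29
29 is prime.
So 203 = 7 · 29; the largest prime factor is 29.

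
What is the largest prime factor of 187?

17

187 = 11 · 17
17 is prime.
So 187 = 11 · 17; the largest prime factor is 17.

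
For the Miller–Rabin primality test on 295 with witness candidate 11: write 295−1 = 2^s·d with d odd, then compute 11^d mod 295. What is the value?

295 − 1 = 294 = 2^1 · 147, so d = 147.
11^1 ≡ 11 (mod 295)
11^2 ≡ 11^2 = 121 ≡ 121 (mod 295)
11^4 ≡ 121^2 = 14641 ≡ 186 (mod 295)
11^8 ≡ 186^2 = 34596 ≡ 81 (mod 295)
11^16 ≡ 81^2 = 6561 ≡ 71 (mod 295)
11^32 ≡ 71^2 = 5041 ≡ 26 (mod 295)
11^64 ≡ 26^2 = 676 ≡ 86 (mod 295)
11^128 ≡ 86^2 = 7396 ≡ 21 (mod 295)
147 = 128 + 16 + 2 + 1 in binary powers of 2.
So 11^147 ≡ 21 · 71 · 121 · 11 ≡ 56 (mod 295).
Squaring chain: 56; never reaches −1, so base 11 is a Miller–Rabin witness that 295 is composite.

56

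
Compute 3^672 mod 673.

1

3^1 ≡ 3 (mod 673)
3^2 ≡ 3^2 = 9 ≡ 9 (mod 673)
3^4 ≡ 9^2 = 81 ≡ 81 (mod 673)
3^8 ≡ 81^2 = 6561 ≡ 504 (mod 673)
3^16 ≡ 504^2 = 254016 ≡ 295 (mod 673)
3^32 ≡ 295^2 = 87025 ≡ 208 (mod 673)
3^64 ≡ 208^2 = 43264 ≡ 192 (mod 673)
3^128 ≡ 192^2 = 36864 ≡ 522 (mod 673)
3^256 ≡ 522^2 = 272484 ≡ 592 (mod 673)
3^512 ≡ 592^2 = 350464 ≡ 504 (mod 673)
672 = 512 + 128 + 32 in binary powers of 2.
So 3^672 ≡ 504 · 522 · 208 ≡ 1 (mod 673).
Since the result is 1, base 3 gives no evidence that 673 is composite.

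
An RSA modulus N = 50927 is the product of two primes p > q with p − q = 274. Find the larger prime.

401

Since p = q + 274, we have 50927 = q(q + 274), so q² + 274q − 50927 = 0.
Discriminant: 274² + 4·50927 = 75076 + 203708 = 278784; √278784 = 528.
q = (−274 + 528)/2 = 127, and p = q + 274 = 401.
Check: 127 · 401 = 50927.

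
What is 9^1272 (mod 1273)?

710

9^1 ≡ 9 (mod 1273)
9^2 ≡ 9^2 = 81 ≡ 81 (mod 1273)
9^4 ≡ 81^2 = 6561 ≡ 196 (mod 1273)
9^8 ≡ 196^2 = 38416 ≡ 226 (mod 1273)
9^16 ≡ 226^2 = 51076 ≡ 156 (mod 1273)
9^32 ≡ 156^2 = 24336 ≡ 149 (mod 1273)
9^64 ≡ 149^2 = 22201 ≡ 560 (mod 1273)
9^128 ≡ 560^2 = 313600 ≡ 442 (mod 1273)
9^256 ≡ 442^2 = 195364 ≡ 595 (mod 1273)
9^512 ≡ 595^2 = 354025 ≡ 131 (mod 1273)
9^1024 ≡ 131^2 = 17161 ≡ 612 (mod 1273)
1272 = 1024 + 128 + 64 + 32 + 16 + 8 in binary powers of 2.
So 9^1272 ≡ 612 · 442 · 560 · 149 · 156 · 226 ≡ 710 (mod 1273).
Since 710 ≠ 1, base 9 is a Fermat witness: 1273 is composite.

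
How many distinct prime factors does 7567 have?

3

7567 = 7 · 1081
1081 = 23 · 47
7567 = 7 · 23 · 47, which has 3 distinct prime factors.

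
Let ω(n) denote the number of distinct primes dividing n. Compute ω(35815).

35815 = 5 · 7163
7163 = 13 · 551
551 = 19 · 29
35815 = 5 · 13 · 19 · 29, which has 4 distinct prime factors.

4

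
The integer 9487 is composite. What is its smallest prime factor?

53

9487 is odd.
Digit sum 28, not divisible by 3.
Ends in 7: not divisible by 5.
7: 9487 = 7·1355 + 2
11: 9487 = 11·862 + 5
13: 9487 = 13·729 + 10
17: 9487 = 17·558 + 1
19: 9487 = 19·499 + 6
23: 9487 = 23·412 + 11
29: 9487 = 29·327 + 4
31: 9487 = 31·306 + 1
37: 9487 = 37·256 + 15
41: 9487 = 41·231 + 16
43: 9487 = 43·220 + 27
47: 9487 = 47·201 + 40
53: 9487 = 53·179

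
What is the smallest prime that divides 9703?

31

9703 is odd.
Digit sum 19, not divisible by 3.
Ends in 3: not divisible by 5.
7: 9703 = 7·1386 + 1
11: 9703 = 11·882 + 1
13: 9703 = 13·746 + 5
17: 9703 = 17·570 + 13
19: 9703 = 19·510 + 13
23: 9703 = 23·421 + 20
29: 9703 = 29·334 + 17
31: 9703 = 31·313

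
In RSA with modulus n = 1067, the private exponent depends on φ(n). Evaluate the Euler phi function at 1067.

Factor: 1067 = 11 · 97.
φ(1067) = (11−1) · (97−1) = 10 · 96 = 960.

960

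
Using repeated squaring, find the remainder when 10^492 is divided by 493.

10^1 ≡ 10 (mod 493)
10^2 ≡ 10^2 = 100 ≡ 100 (mod 493)
10^4 ≡ 100^2 = 10000 ≡ 140 (mod 493)
10^8 ≡ 140^2 = 19600 ≡ 373 (mod 493)
10^16 ≡ 373^2 = 139129 ≡ 103 (mod 493)
10^32 ≡ 103^2 = 10609 ≡ 256 (mod 493)
10^64 ≡ 256^2 = 65536 ≡ 460 (mod 493)
10^128 ≡ 460^2 = 211600 ≡ 103 (mod 493)
10^256 ≡ 103^2 = 10609 ≡ 256 (mod 493)
492 = 256 + 128 + 64 + 32 + 8 + 4 in binary powers of 2.
So 10^492 ≡ 256 · 103 · 460 · 256 · 373 · 140 ≡ 132 (mod 493).
Since 132 ≠ 1, base 10 is a Fermat witness: 493 is composite.

132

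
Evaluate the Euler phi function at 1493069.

1451520

Factor: 1493069 = 73 · 113 · 181.
φ(1493069) = (73−1) · (113−1) · (181−1) = 72 · 112 · 180 = 1451520.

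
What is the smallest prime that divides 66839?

89

66839 is odd.
Digit sum 32, not divisible by 3.
Ends in 9: not divisible by 5.
7: 66839 = 7·9548 + 3
11: 66839 = 11·6076 + 3
13: 66839 = 13·5141 + 6
17: 66839 = 17·3931 + 12
19: 66839 = 19·3517 + 16
23: 66839 = 23·2906 + 1
29: 66839 = 29·2304 + 23
31: 66839 = 31·2156 + 3
37: 66839 = 37·1806 + 17
41: 66839 = 41·1630 + 9
43: 66839 = 43·1554 + 17
47: 66839 = 47·1422 + 5
53: 66839 = 53·1261 + 6
59: 66839 = 59·1132 + 51
61: 66839 = 61·1095 + 44
67: 66839 = 67·997 + 40
71: 66839 = 71·941 + 28
73: 66839 = 73·915 + 44
79: 66839 = 79·846 + 5
83: 66839 = 83·805 + 24
89: 66839 = 89·751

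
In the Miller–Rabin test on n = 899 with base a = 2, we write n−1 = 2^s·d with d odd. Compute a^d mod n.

899 − 1 = 898 = 2^1 · 449, so d = 449.
2^1 ≡ 2 (mod 899)
2^2 ≡ 2^2 = 4 ≡ 4 (mod 899)
2^4 ≡ 4^2 = 16 ≡ 16 (mod 899)
2^8 ≡ 16^2 = 256 ≡ 256 (mod 899)
2^16 ≡ 256^2 = 65536 ≡ 808 (mod 899)
2^32 ≡ 808^2 = 652864 ≡ 190 (mod 899)
2^64 ≡ 190^2 = 36100 ≡ 140 (mod 899)
2^128 ≡ 140^2 = 19600 ≡ 721 (mod 899)
2^256 ≡ 721^2 = 519841 ≡ 219 (mod 899)
449 = 256 + 128 + 64 + 1 in binary powers of 2.
So 2^449 ≡ 219 · 721 · 140 · 2 ≡ 698 (mod 899).
Squaring chain: 698; never reaches −1, so base 2 is a Miller–Rabin witness that 899 is composite.

698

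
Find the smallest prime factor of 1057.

1057 is odd.
Digit sum 13, not divisible by 3.
Ends in 7: not divisible by 5.
7: 1057 = 7·151

7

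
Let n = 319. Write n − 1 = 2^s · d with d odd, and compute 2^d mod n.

171

319 − 1 = 318 = 2^1 · 159, so d = 159.
2^1 ≡ 2 (mod 319)
2^2 ≡ 2^2 = 4 ≡ 4 (mod 319)
2^4 ≡ 4^2 = 16 ≡ 16 (mod 319)
2^8 ≡ 16^2 = 256 ≡ 256 (mod 319)
2^16 ≡ 256^2 = 65536 ≡ 141 (mod 319)
2^32 ≡ 141^2 = 19881 ≡ 103 (mod 319)
2^64 ≡ 103^2 = 10609 ≡ 82 (mod 319)
2^128 ≡ 82^2 = 6724 ≡ 25 (mod 319)
159 = 128 + 16 + 8 + 4 + 2 + 1 in binary powers of 2.
So 2^159 ≡ 25 · 141 · 256 · 16 · 4 · 2 ≡ 171 (mod 319).
Squaring chain: 171; never reaches −1, so base 2 is a Miller–Rabin witness that 319 is composite.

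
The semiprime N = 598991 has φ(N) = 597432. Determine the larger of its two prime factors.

φ(n) = (p−1)(q−1) = n − (p+q) + 1, so p + q = 598991 − 597432 + 1 = 1560.
p and q are the roots of t² − 1560t + 598991 = 0.
Discriminant: 1560² − 4·598991 = 2433600 − 2395964 = 37636; √37636 = 194.
q = (1560 − 194)/2 = 683, p = (1560 + 194)/2 = 877.
Check: 683 · 877 = 598991.

877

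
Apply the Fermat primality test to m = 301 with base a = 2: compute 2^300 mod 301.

2^1 ≡ 2 (mod 301)
2^2 ≡ 2^2 = 4 ≡ 4 (mod 301)
2^4 ≡ 4^2 = 16 ≡ 16 (mod 301)
2^8 ≡ 16^2 = 256 ≡ 256 (mod 301)
2^16 ≡ 256^2 = 65536 ≡ 219 (mod 301)
2^32 ≡ 219^2 = 47961 ≡ 102 (mod 301)
2^64 ≡ 102^2 = 10404 ≡ 170 (mod 301)
2^128 ≡ 170^2 = 28900 ≡ 4 (mod 301)
2^256 ≡ 4^2 = 16 ≡ 16 (mod 301)
300 = 256 + 32 + 8 + 4 in binary powers of 2.
So 2^300 ≡ 16 · 102 · 256 · 16 ≡ 64 (mod 301).
Since 64 ≠ 1, base 2 is a Fermat witness: 301 is composite.

64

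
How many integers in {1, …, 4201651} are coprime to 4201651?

Factor: 4201651 = 149 · 163 · 173.
φ(4201651) = (149−1) · (163−1) · (173−1) = 148 · 162 · 172 = 4123872.

4123872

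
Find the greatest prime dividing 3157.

41

3157 = 7 · 451
451 = 11 · 41
41 is prime.
So 3157 = 7 · 11 · 41; the largest prime factor is 41.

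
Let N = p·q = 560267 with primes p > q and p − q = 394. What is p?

971

Since p = q + 394, we have 560267 = q(q + 394), so q² + 394q − 560267 = 0.
Discriminant: 394² + 4·560267 = 155236 + 2241068 = 2396304; √2396304 = 1548.
q = (−394 + 1548)/2 = 577, and p = q + 394 = 971.
Check: 577 · 971 = 560267.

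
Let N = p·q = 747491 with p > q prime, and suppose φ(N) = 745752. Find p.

φ(n) = (p−1)(q−1) = n − (p+q) + 1, so p + q = 747491 − 745752 + 1 = 1740.
p and q are the roots of t² − 1740t + 747491 = 0.
Discriminant: 1740² − 4·747491 = 3027600 − 2989964 = 37636; √37636 = 194.
q = (1740 − 194)/2 = 773, p = (1740 + 194)/2 = 967.
Check: 773 · 967 = 747491.

967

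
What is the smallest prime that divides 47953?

79

47953 is odd.
Digit sum 28, not divisible by 3.
Ends in 3: not divisible by 5.
7: 47953 = 7·6850 + 3
11: 47953 = 11·4359 + 4
13: 47953 = 13·3688 + 9
17: 47953 = 17·2820 + 13
19: 47953 = 19·2523 + 16
23: 47953 = 23·2084 + 21
29: 47953 = 29·1653 + 16
31: 47953 = 31·1546 + 27
37: 47953 = 37·1296 + 1
41: 47953 = 41·1169 + 24
43: 47953 = 43·1115 + 8
47: 47953 = 47·1020 + 13
53: 47953 = 53·904 + 41
59: 47953 = 59·812 + 45
61: 47953 = 61·786 + 7
67: 47953 = 67·715 + 48
71: 47953 = 71·675 + 28
73: 47953 = 73·656 + 65
79: 47953 = 79·607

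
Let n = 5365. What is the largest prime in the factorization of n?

5365 = 5 · 1073
1073 = 29 · 37
37 is prime.
So 5365 = 5 · 29 · 37; the largest prime factor is 37.

37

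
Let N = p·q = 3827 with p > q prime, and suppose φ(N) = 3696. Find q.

φ(n) = (p−1)(q−1) = n − (p+q) + 1, so p + q = 3827 − 3696 + 1 = 132.
p and q are the roots of t² − 132t + 3827 = 0.
Discriminant: 132² − 4·3827 = 17424 − 15308 = 2116; √2116 = 46.
q = (132 − 46)/2 = 43, p = (132 + 46)/2 = 89.
Check: 43 · 89 = 3827.

43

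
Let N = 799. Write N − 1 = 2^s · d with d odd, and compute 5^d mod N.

799 − 1 = 798 = 2^1 · 399, so d = 399.
5^1 ≡ 5 (mod 799)
5^2 ≡ 5^2 = 25 ≡ 25 (mod 799)
5^4 ≡ 25^2 = 625 ≡ 625 (mod 799)
5^8 ≡ 625^2 = 390625 ≡ 713 (mod 799)
5^16 ≡ 713^2 = 508369 ≡ 205 (mod 799)
5^32 ≡ 205^2 = 42025 ≡ 477 (mod 799)
5^64 ≡ 477^2 = 227529 ≡ 613 (mod 799)
5^128 ≡ 613^2 = 375769 ≡ 239 (mod 799)
5^256 ≡ 239^2 = 57121 ≡ 392 (mod 799)
399 = 256 + 128 + 8 + 4 + 2 + 1 in binary powers of 2.
So 5^399 ≡ 392 · 239 · 713 · 625 · 25 · 5 ≡ 415 (mod 799).
Squaring chain: 415; never reaches −1, so base 5 is a Miller–Rabin witness that 799 is composite.

415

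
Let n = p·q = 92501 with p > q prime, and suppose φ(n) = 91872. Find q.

φ(n) = (p−1)(q−1) = n − (p+q) + 1, so p + q = 92501 − 91872 + 1 = 630.
p and q are the roots of t² − 630t + 92501 = 0.
Discriminant: 630² − 4·92501 = 396900 − 370004 = 26896; √26896 = 164.
q = (630 − 164)/2 = 233, p = (630 + 164)/2 = 397.
Check: 233 · 397 = 92501.

233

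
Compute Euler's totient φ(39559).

34176

Factor: 39559 = 13 · 17 · 179.
φ(39559) = (13−1) · (17−1) · (179−1) = 12 · 16 · 178 = 34176.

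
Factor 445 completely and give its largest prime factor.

89

445 = 5 · 89
89 is prime.
So 445 = 5 · 89; the largest prime factor is 89.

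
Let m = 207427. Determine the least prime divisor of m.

11

207427 is odd.
Digit sum 22, not divisible by 3.
Ends in 7: not divisible by 5.
7: 207427 = 7·29632 + 3
11: 207427 = 11·18857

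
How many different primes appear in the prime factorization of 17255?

4

17255 = 5 · 3451
3451 = 7 · 493
493 = 17 · 29
17255 = 5 · 7 · 17 · 29, which has 4 distinct prime factors.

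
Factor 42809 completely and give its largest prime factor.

42809 = 13 · 3293
3293 = 37 · 89
89 is prime.
So 42809 = 13 · 37 · 89; the largest prime factor is 89.

89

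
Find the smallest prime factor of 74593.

74593 is odd.
Digit sum 28, not divisible by 3.
Ends in 3: not divisible by 5.
7: 74593 = 7·10656 + 1
11: 74593 = 11·6781 + 2
13: 74593 = 13·5737 + 12
17: 74593 = 17·4387 + 14
19: 74593 = 19·3925 + 18
23: 74593 = 23·3243 + 4
29: 74593 = 29·2572 + 5
31: 74593 = 31·2406 + 7
37: 74593 = 37·2016 + 1
41: 74593 = 41·1819 + 14
43: 74593 = 43·1734 + 31
47: 74593 = 47·1587 + 4
53: 74593 = 53·1407 + 22
59: 74593 = 59·1264 + 17
61: 74593 = 61·1222 + 51
67: 74593 = 67·1113 + 22
71: 74593 = 71·1050 + 43
73: 74593 = 73·1021 + 60
79: 74593 = 79·944 + 17
83: 74593 = 83·898 + 59
89: 74593 = 89·838 + 11
97: 74593 = 97·769

97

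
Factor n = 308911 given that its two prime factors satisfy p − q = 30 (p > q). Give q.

Since p = q + 30, we have 308911 = q(q + 30), so q² + 30q − 308911 = 0.
Discriminant: 30² + 4·308911 = 900 + 1235644 = 1236544; √1236544 = 1112.
q = (−30 + 1112)/2 = 541, and p = q + 30 = 571.
Check: 541 · 571 = 308911.

541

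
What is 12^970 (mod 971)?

1

12^1 ≡ 12 (mod 971)
12^2 ≡ 12^2 = 144 ≡ 144 (mod 971)
12^4 ≡ 144^2 = 20736 ≡ 345 (mod 971)
12^8 ≡ 345^2 = 119025 ≡ 563 (mod 971)
12^16 ≡ 563^2 = 316969 ≡ 423 (mod 971)
12^32 ≡ 423^2 = 178929 ≡ 265 (mod 971)
12^64 ≡ 265^2 = 70225 ≡ 313 (mod 971)
12^128 ≡ 313^2 = 97969 ≡ 869 (mod 971)
12^256 ≡ 869^2 = 755161 ≡ 694 (mod 971)
12^512 ≡ 694^2 = 481636 ≡ 20 (mod 971)
970 = 512 + 256 + 128 + 64 + 8 + 2 in binary powers of 2.
So 12^970 ≡ 20 · 694 · 869 · 313 · 563 · 144 ≡ 1 (mod 971).
Since the result is 1, base 12 gives no evidence that 971 is composite.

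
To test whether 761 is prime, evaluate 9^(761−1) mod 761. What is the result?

9^1 ≡ 9 (mod 761)
9^2 ≡ 9^2 = 81 ≡ 81 (mod 761)
9^4 ≡ 81^2 = 6561 ≡ 473 (mod 761)
9^8 ≡ 473^2 = 223729 ≡ 756 (mod 761)
9^16 ≡ 756^2 = 571536 ≡ 25 (mod 761)
9^32 ≡ 25^2 = 625 ≡ 625 (mod 761)
9^64 ≡ 625^2 = 390625 ≡ 232 (mod 761)
9^128 ≡ 232^2 = 53824 ≡ 554 (mod 761)
9^256 ≡ 554^2 = 306916 ≡ 233 (mod 761)
9^512 ≡ 233^2 = 54289 ≡ 258 (mod 761)
760 = 512 + 128 + 64 + 32 + 16 + 8 in binary powers of 2.
So 9^760 ≡ 258 · 554 · 232 · 625 · 25 · 756 ≡ 1 (mod 761).
Since the result is 1, base 9 gives no evidence that 761 is composite.

1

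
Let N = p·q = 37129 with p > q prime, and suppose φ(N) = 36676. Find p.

φ(n) = (p−1)(q−1) = n − (p+q) + 1, so p + q = 37129 − 36676 + 1 = 454.
p and q are the roots of t² − 454t + 37129 = 0.
Discriminant: 454² − 4·37129 = 206116 − 148516 = 57600; √57600 = 240.
q = (454 − 240)/2 = 107, p = (454 + 240)/2 = 347.
Check: 107 · 347 = 37129.

347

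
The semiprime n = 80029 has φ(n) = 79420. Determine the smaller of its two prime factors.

φ(n) = (p−1)(q−1) = n − (p+q) + 1, so p + q = 80029 − 79420 + 1 = 610.
p and q are the roots of t² − 610t + 80029 = 0.
Discriminant: 610² − 4·80029 = 372100 − 320116 = 51984; √51984 = 228.
q = (610 − 228)/2 = 191, p = (610 + 228)/2 = 419.
Check: 191 · 419 = 80029.

191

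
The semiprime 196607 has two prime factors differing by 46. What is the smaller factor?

421

Since p = q + 46, we have 196607 = q(q + 46), so q² + 46q − 196607 = 0.
Discriminant: 46² + 4·196607 = 2116 + 786428 = 788544; √788544 = 888.
q = (−46 + 888)/2 = 421, and p = q + 46 = 467.
Check: 421 · 467 = 196607.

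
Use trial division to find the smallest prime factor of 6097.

6097 is odd.
Digit sum 22, not divisible by 3.
Ends in 7: not divisible by 5.
7: 6097 = 7·871

7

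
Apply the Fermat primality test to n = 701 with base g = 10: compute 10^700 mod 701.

1

10^1 ≡ 10 (mod 701)
10^2 ≡ 10^2 = 100 ≡ 100 (mod 701)
10^4 ≡ 100^2 = 10000 ≡ 186 (mod 701)
10^8 ≡ 186^2 = 34596 ≡ 247 (mod 701)
10^16 ≡ 247^2 = 61009 ≡ 22 (mod 701)
10^32 ≡ 22^2 = 484 ≡ 484 (mod 701)
10^64 ≡ 484^2 = 234256 ≡ 122 (mod 701)
10^128 ≡ 122^2 = 14884 ≡ 163 (mod 701)
10^256 ≡ 163^2 = 26569 ≡ 632 (mod 701)
10^512 ≡ 632^2 = 399424 ≡ 555 (mod 701)
700 = 512 + 128 + 32 + 16 + 8 + 4 in binary powers of 2.
So 10^700 ≡ 555 · 163 · 484 · 22 · 247 · 186 ≡ 1 (mod 701).
Since the result is 1, base 10 gives no evidence that 701 is composite.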